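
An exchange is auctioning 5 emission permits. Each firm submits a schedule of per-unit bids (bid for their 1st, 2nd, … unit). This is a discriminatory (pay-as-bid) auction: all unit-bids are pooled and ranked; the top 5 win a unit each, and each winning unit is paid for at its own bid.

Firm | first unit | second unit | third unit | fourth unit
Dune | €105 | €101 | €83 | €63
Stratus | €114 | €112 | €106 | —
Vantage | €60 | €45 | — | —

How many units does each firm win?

All unit-bids, highest first — top 5: 114 (Stratus-1), 112 (Stratus-2), 106 (Stratus-3), 105 (Dune-1), 101 (Dune-2)
Next rejected bid: €83 (not a price — pay-as-bid).
Allocation: Dune 2, Stratus 3.

Dune 2, Stratus 3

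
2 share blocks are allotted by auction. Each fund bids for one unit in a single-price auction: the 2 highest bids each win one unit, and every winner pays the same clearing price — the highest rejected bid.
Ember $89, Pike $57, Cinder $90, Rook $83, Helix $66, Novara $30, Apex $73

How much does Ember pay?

Ember pays $83

Ordering the bids: 90 (Cinder), 89 (Ember), 83 (Rook), 73 (Apex), …
The 2 highest are Cinder, Ember.
Highest unsuccessful bid: $83 → clearing price.
Ember wins → pays $83.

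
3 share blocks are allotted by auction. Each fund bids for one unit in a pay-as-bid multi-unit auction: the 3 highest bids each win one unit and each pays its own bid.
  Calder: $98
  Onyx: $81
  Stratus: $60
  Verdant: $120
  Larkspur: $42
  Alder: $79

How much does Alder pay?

Alder pays $0

Sorting: 120 (Verdant), 98 (Calder), 81 (Onyx), 79 (Alder), 60 (Stratus), …
The 3 highest are Verdant, Calder, Onyx.
Alder does not win → $0.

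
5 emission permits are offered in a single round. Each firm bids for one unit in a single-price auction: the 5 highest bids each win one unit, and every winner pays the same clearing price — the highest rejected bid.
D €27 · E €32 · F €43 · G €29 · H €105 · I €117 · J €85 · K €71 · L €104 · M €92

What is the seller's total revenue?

Total revenue: €355

Sorting: 117 (I), 105 (H), 104 (L), 92 (M), 85 (J), 71 (K), 43 (F), …
Winners (5 units): I, H, L, M, J.
Clearing price = highest rejected bid = €71.
Total revenue = 5 × €71 = €355.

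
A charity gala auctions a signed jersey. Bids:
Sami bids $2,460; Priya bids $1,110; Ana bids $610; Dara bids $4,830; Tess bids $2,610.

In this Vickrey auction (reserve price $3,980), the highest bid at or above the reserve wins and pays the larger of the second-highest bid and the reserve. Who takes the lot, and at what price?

Vickrey auction (reserve price $3,980): the highest bid at or above the reserve wins and pays the larger of the second-highest bid and the reserve.
Bids ranked: 4,830 (Dara) > 2,610 (Tess) > 2,460 (Sami) > 1,110 (Priya) > 610 (Ana)
Dara has the top bid at or above the reserve ($4,830).
Second-highest bid $2,610 is below the reserve $3,980, so the reserve binds → payment $3,980.

Dara pays $3,980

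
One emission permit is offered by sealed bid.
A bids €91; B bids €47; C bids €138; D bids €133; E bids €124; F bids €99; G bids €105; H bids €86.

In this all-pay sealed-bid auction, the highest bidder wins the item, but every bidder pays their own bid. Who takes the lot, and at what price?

C pays €138

Rule: the highest bidder wins the item, but every bidder pays their own bid.
Bids ranked: 138 (C) > 133 (D) > 124 (E) > 105 (G) > 99 (F) > 91 (A) > …
C is highest and takes the item; every bidder forfeits their bid.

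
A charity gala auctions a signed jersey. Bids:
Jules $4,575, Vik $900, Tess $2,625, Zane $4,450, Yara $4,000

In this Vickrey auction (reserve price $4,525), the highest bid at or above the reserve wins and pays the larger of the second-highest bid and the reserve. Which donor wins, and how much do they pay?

Vickrey auction (reserve price $4,525): the highest bid at or above the reserve wins and pays the larger of the second-highest bid and the reserve.
Sorting bids: 4,575 (Jules) > 4,450 (Zane) > 4,000 (Yara) > 2,625 (Tess) > 900 (Vik)
Jules has the top bid at or above the reserve ($4,575).
Second-highest bid $4,450 is below the reserve $4,525, so the reserve binds → payment $4,525.

Jules pays $4,525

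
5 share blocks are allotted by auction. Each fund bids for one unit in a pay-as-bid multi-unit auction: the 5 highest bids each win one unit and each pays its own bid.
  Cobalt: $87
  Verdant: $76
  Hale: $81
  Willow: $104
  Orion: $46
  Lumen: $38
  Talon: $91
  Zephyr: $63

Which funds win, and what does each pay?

Willow $104, Talon $91, Cobalt $87, Hale $81, Verdant $76

Sorting: 104 (Willow), 91 (Talon), 87 (Cobalt), 81 (Hale), 76 (Verdant), 63 (Zephyr), 46 (Orion), …
Winners (5 units): Willow, Talon, Cobalt, Hale, Verdant.
Each winner pays its own bid: Willow $104, Talon $91, Cobalt $87, Hale $81, Verdant $76.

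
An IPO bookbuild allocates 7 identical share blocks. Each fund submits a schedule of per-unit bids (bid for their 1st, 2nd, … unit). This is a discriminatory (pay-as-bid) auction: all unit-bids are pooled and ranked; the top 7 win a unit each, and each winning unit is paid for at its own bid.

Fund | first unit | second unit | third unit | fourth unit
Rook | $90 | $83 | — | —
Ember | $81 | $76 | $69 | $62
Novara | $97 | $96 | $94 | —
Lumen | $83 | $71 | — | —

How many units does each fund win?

Merging the schedules and taking the best 7: 97 (Novara-1), 96 (Novara-2), 94 (Novara-3), 90 (Rook-1), 83 (Rook-2), 83 (Lumen-1), 81 (Ember-1)
Next rejected bid: $76 (not a price — pay-as-bid).
Allocation: Ember 1, Lumen 1, Novara 3, Rook 2.

Ember 1, Lumen 1, Novara 3, Rook 2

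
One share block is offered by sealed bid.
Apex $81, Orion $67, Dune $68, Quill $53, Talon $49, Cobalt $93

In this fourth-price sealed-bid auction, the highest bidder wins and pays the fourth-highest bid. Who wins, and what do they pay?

Cobalt pays $67

Bids in order: 93 (Cobalt) > 81 (Apex) > 68 (Dune) > 67 (Orion) > 53 (Quill) > 49 (Talon)
Cobalt is highest; pays the fourth-highest bid, $67.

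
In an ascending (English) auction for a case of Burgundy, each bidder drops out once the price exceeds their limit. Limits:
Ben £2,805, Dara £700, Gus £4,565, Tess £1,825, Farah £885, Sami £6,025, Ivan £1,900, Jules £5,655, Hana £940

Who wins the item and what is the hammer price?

Sami wins at £5,655

Limits ranked: 6,025 (Sami) > 5,655 (Jules) > 4,565 (Gus) > 2,805 (Ben) > 1,900 (Ivan) > 1,825 (Tess) > …
Once the price passes £5,655, only Sami is left; the hammer falls at Jules's limit of £5,655.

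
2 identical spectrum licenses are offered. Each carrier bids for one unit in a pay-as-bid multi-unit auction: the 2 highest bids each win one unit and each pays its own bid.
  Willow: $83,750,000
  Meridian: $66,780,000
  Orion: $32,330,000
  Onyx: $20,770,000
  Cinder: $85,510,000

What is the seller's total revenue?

Bids ranked high→low: 85,510,000 (Cinder), 83,750,000 (Willow), 66,780,000 (Meridian), 32,330,000 (Orion), …
Winners (2 units): Cinder, Willow.
Total revenue = 85,510,000 + 83,750,000 = $169,260,000.

Total revenue: $169,260,000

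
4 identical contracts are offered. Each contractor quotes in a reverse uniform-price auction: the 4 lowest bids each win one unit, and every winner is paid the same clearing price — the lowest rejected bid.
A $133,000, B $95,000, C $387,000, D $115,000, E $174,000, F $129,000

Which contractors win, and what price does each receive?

B, D, F, A; each is paid $174,000

Ordering the bids: 95,000 (B), 115,000 (D), 129,000 (F), 133,000 (A), 174,000 (E), 387,000 (C)
Winners (4 units): B, D, F, A.
Clearing price = lowest rejected bid = $174,000.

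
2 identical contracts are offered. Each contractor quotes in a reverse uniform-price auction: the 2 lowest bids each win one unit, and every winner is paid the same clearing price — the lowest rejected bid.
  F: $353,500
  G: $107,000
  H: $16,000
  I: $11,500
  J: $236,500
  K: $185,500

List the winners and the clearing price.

Ordering the bids: 11,500 (I), 16,000 (H), 107,000 (G), 185,500 (K), …
Winners (2 units): I, H.
Lowest unsuccessful bid: $107,000 → clearing price.

I, H; each is paid $107,000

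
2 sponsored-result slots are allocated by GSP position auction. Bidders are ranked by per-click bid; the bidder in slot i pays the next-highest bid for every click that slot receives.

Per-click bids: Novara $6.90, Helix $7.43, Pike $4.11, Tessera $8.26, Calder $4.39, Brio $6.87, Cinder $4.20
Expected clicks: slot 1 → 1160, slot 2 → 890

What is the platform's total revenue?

Total revenue: $14759.80

Sorting advertisers: $8.26 (Tessera) > $7.43 (Helix) > $6.90 (Novara) > …
Slot 1: Tessera pays $7.43 × 1160 = $8618.80
Slot 2: Helix pays $6.90 × 890 = $6141.00
Total = $14759.80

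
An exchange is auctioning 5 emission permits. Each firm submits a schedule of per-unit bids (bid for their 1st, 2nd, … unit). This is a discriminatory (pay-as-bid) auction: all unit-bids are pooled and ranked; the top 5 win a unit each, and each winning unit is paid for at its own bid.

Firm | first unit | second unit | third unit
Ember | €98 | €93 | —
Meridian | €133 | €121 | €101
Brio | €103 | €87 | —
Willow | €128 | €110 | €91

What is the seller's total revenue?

Total revenue: €595

Pooled unit-bids ranked (top 5): 133 (Meridian-1), 128 (Willow-1), 121 (Meridian-2), 110 (Willow-2), 103 (Brio-1)
Next rejected bid: €101 (not a price — pay-as-bid).
Each winning unit pays its own bid.
Revenue = 133 + 128 + 121 + 110 + 103 = €595.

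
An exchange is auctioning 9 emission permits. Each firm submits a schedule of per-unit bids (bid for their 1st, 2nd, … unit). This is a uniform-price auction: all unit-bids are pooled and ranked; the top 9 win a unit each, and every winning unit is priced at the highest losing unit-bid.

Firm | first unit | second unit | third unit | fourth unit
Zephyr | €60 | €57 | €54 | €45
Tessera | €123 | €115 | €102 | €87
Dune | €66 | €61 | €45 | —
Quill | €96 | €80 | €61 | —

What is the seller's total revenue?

Pooled unit-bids ranked (top 9): 123 (Tessera-1), 115 (Tessera-2), 102 (Tessera-3), 96 (Quill-1), 87 (Tessera-4), 80 (Quill-2), 66 (Dune-1), 61 (Dune-2), 61 (Quill-3)
The (k+1)-th unit-bid is €60.
Allocation: Dune 2, Quill 3, Tessera 4. Every unit priced at €60.
Revenue = 9 × 60 = €540.

Total revenue: €540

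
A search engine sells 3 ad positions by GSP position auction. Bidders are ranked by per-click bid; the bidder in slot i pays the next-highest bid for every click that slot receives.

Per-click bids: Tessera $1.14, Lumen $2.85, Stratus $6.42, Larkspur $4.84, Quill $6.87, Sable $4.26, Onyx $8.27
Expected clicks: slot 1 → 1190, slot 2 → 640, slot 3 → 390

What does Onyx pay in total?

Sorting advertisers: $8.27 (Onyx) > $6.87 (Quill) > $6.42 (Stratus) > $4.84 (Larkspur) > …
Onyx holds slot 1 → pays next bid $6.87 × 1190 clicks = $8175.30.

Onyx pays $8175.30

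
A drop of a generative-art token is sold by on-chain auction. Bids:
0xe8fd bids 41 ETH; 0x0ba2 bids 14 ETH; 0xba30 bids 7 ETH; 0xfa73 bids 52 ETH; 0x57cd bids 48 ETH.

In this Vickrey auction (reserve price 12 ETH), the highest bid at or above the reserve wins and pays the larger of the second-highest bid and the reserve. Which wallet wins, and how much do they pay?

Sorting bids: 52 (0xfa73) > 48 (0x57cd) > 41 (0xe8fd) > 14 (0x0ba2) > 7 (0xba30)
0xfa73 has the top bid at or above the reserve (52 ETH).
Second-highest bid 48 ETH exceeds the reserve 12 ETH → payment 48 ETH.

0xfa73 pays 48 ETH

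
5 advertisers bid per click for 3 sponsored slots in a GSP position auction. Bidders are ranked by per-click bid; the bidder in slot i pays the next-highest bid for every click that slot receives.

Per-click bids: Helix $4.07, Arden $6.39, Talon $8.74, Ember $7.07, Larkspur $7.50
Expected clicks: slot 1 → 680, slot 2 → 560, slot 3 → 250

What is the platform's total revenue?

Ranked by bid: $8.74 (Talon) > $7.50 (Larkspur) > $7.07 (Ember) > $6.39 (Arden) > …
Slot 1: Talon pays $7.50 × 680 = $5100.00
Slot 2: Larkspur pays $7.07 × 560 = $3959.20
Slot 3: Ember pays $6.39 × 250 = $1597.50
Total = $10656.70

Total revenue: $10656.70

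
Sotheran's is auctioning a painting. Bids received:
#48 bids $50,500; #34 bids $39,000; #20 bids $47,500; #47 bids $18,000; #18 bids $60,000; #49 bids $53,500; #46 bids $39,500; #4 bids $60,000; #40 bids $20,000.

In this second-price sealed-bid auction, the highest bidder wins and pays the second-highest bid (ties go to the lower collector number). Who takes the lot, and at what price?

Rule: the highest bidder wins and pays the second-highest bid.
Bids ranked: 60,000 (#4) > 60,000 (#18) > 53,500 (#49) > 50,500 (#48) > 47,500 (#20) > 39,500 (#46) > …
Tie at $60,000 → #4 wins by tie-break.
#4 is highest; pays the second-highest bid, $60,000.

#4 pays $60,000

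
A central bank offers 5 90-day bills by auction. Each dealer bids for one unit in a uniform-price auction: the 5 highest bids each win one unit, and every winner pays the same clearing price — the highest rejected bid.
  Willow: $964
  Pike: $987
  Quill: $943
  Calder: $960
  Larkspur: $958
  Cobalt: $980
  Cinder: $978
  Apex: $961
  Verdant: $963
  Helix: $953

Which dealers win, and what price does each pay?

Sorting: 987 (Pike), 980 (Cobalt), 978 (Cinder), 964 (Willow), 963 (Verdant), 961 (Apex), 960 (Calder), …
The 5 highest are Pike, Cobalt, Cinder, Willow, Verdant.
Clearing price = highest rejected bid = $961.

Pike, Cobalt, Cinder, Willow, Verdant; each pays $961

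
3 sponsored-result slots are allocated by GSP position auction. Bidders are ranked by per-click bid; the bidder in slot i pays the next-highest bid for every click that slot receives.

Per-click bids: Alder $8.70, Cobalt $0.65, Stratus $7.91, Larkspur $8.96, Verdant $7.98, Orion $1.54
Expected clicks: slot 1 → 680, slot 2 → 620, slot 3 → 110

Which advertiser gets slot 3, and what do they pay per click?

Verdant; $7.91 per click

Ranked by bid: $8.96 (Larkspur) > $8.70 (Alder) > $7.98 (Verdant) > $7.91 (Stratus) > …
Slot 3 goes to the third-ranked bidder, Verdant, who pays the next bid down: $7.91/click.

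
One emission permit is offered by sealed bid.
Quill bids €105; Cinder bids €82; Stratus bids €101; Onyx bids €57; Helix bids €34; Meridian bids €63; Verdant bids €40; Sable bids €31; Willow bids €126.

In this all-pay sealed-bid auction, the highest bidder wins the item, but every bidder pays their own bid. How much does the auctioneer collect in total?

Total revenue: €639

All-pay sealed-bid auction: the highest bidder wins the item, but every bidder pays their own bid.
Bids ranked: 126 (Willow) > 105 (Quill) > 101 (Stratus) > 82 (Cinder) > 63 (Meridian) > 57 (Onyx) > …
Every bidder forfeits their bid regardless of winning.
Revenue = 105 + 82 + 101 + 57 + 34 + 63 + 40 + 31 + 126 = €639.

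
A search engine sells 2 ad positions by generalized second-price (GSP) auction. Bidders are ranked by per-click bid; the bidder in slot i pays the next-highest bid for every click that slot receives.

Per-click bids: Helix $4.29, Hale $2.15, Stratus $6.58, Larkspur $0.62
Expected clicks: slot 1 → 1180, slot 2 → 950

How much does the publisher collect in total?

Ranked by bid: $6.58 (Stratus) > $4.29 (Helix) > $2.15 (Hale) > …
Slot 1: Stratus pays $4.29 × 1180 = $5062.20
Slot 2: Helix pays $2.15 × 950 = $2042.50
Total = $7104.70

Total revenue: $7104.70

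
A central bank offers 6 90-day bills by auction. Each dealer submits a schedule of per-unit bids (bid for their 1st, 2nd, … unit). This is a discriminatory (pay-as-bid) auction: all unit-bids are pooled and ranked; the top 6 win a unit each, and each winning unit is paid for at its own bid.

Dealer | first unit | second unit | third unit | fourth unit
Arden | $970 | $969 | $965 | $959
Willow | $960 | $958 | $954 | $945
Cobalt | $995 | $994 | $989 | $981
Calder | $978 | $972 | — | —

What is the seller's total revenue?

Merging the schedules and taking the best 6: 995 (Cobalt-1), 994 (Cobalt-2), 989 (Cobalt-3), 981 (Cobalt-4), 978 (Calder-1), 972 (Calder-2)
Next rejected bid: $970 (not a price — pay-as-bid).
Each winning unit pays its own bid.
Revenue = 995 + 994 + 989 + 981 + 978 + 972 = $5,909.

Total revenue: $5,909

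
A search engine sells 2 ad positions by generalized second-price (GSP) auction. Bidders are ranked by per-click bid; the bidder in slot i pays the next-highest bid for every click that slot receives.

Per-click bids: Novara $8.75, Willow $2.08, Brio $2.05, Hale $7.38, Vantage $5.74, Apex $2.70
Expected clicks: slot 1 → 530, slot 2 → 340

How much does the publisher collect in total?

Total revenue: $5863.00

Per-click bids in order: $8.75 (Novara) > $7.38 (Hale) > $5.74 (Vantage) > …
Slot 1: Novara pays $7.38 × 530 = $3911.40
Slot 2: Hale pays $5.74 × 340 = $1951.60
Total = $5863.00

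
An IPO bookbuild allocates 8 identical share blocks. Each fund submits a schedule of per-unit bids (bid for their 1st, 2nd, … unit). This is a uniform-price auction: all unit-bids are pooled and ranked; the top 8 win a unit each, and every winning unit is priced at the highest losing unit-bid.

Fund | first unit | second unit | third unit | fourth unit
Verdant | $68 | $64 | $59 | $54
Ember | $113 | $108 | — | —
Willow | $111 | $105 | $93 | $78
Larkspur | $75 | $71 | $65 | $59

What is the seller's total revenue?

Pooled unit-bids ranked (top 8): 113 (Ember-1), 111 (Willow-1), 108 (Ember-2), 105 (Willow-2), 93 (Willow-3), 78 (Willow-4), 75 (Larkspur-1), 71 (Larkspur-2)
Highest rejected unit-bid = $68.
Allocation: Ember 2, Larkspur 2, Willow 4. Every unit priced at $68.
Revenue = 8 × 68 = $544.

Total revenue: $544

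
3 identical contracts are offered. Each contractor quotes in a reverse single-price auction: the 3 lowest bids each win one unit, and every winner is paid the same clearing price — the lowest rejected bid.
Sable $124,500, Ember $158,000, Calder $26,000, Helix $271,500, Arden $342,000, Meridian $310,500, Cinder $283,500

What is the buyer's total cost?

Ordering the bids: 26,000 (Calder), 124,500 (Sable), 158,000 (Ember), 271,500 (Helix), 283,500 (Cinder), …
Winners (3 units): Calder, Sable, Ember.
First losing bid is Helix's $271,500, which sets the uniform price.
Total cost = 3 × $271,500 = $814,500.

Total cost: $814,500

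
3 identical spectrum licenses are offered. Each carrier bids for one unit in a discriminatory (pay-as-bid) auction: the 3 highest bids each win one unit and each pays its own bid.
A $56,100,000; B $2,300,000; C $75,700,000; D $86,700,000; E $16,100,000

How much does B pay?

B pays $0

Ordering the bids: 86,700,000 (D), 75,700,000 (C), 56,100,000 (A), 16,100,000 (E), 2,300,000 (B)
Top 3: D, C, A.
B does not win → $0.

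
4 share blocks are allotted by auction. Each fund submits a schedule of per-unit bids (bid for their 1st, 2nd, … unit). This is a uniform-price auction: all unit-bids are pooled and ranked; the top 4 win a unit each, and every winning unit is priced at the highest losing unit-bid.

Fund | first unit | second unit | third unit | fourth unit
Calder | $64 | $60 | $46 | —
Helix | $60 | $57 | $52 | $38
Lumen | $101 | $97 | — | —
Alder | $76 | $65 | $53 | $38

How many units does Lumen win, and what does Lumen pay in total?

Lumen: 2 units, pays $128

Pooled unit-bids ranked (top 4): 101 (Lumen-1), 97 (Lumen-2), 76 (Alder-1), 65 (Alder-2)
Highest rejected unit-bid = $64.
Lumen wins 2 unit(s) at $64 each.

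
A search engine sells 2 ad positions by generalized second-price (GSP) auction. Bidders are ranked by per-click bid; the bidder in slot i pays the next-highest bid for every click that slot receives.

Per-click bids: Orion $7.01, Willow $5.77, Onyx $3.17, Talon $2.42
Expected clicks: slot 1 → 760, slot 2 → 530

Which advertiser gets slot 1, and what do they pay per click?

Orion; $5.77 per click

Per-click bids in order: $7.01 (Orion) > $5.77 (Willow) > $3.17 (Onyx) > …
Slot 1 goes to the first-ranked bidder, Orion, who pays the next bid down: $5.77/click.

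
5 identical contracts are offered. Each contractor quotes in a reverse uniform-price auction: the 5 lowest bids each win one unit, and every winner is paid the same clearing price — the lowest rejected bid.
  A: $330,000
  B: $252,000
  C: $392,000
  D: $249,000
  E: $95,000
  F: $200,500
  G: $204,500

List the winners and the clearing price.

Bids ranked low→high: 95,000 (E), 200,500 (F), 204,500 (G), 249,000 (D), 252,000 (B), 330,000 (A), 392,000 (C)
Winners (5 units): E, F, G, D, B.
Lowest unsuccessful bid: $330,000 → clearing price.

E, F, G, D, B; each is paid $330,000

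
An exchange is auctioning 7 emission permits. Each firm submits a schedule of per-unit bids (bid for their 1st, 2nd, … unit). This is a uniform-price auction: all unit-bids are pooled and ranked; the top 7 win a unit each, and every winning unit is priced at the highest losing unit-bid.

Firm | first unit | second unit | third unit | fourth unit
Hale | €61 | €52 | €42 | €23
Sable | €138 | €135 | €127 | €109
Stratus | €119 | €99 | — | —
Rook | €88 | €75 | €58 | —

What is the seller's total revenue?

Total revenue: €525

Pooled unit-bids ranked (top 7): 138 (Sable-1), 135 (Sable-2), 127 (Sable-3), 119 (Stratus-1), 109 (Sable-4), 99 (Stratus-2), 88 (Rook-1)
First bid not allocated: €75.
Allocation: Rook 1, Sable 4, Stratus 2. Every unit priced at €75.
Revenue = 7 × 75 = €525.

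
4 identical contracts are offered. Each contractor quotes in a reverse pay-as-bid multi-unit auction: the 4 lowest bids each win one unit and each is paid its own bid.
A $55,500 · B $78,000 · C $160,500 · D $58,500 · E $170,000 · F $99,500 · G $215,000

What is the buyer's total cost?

Ordering the bids: 55,500 (A), 58,500 (D), 78,000 (B), 99,500 (F), 160,500 (C), 170,000 (E), …
The 4 lowest are A, D, B, F.
Total cost = 55,500 + 58,500 + 78,000 + 99,500 = $291,500.

Total cost: $291,500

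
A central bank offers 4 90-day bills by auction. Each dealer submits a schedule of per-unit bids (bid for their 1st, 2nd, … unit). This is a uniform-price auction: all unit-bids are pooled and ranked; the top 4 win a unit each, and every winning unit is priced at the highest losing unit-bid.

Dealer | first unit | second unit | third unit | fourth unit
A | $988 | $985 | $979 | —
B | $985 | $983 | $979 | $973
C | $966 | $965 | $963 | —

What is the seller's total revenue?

Total revenue: $3,916

All unit-bids, highest first — top 4: 988 (A-1), 985 (A-2), 985 (B-1), 983 (B-2)
Highest rejected unit-bid = $979.
Allocation: A 2, B 2. Every unit priced at $979.
Revenue = 4 × 979 = $3,916.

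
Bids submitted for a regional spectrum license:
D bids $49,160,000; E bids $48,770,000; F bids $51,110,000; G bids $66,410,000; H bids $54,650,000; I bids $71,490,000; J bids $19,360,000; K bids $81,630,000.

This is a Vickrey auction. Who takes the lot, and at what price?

K pays $71,490,000

Sorting bids: 81,630,000 (K) > 71,490,000 (I) > 66,410,000 (G) > 54,650,000 (H) > 51,110,000 (F) > 49,160,000 (D) > …
Second-price: K pays I's bid of $71,490,000.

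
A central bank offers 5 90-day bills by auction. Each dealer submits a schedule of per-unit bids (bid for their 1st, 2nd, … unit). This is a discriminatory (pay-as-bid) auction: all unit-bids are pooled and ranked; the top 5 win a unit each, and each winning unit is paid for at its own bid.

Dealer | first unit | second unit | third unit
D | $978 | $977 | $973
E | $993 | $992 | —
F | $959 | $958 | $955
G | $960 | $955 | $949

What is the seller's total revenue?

All unit-bids, highest first — top 5: 993 (E-1), 992 (E-2), 978 (D-1), 977 (D-2), 973 (D-3)
Next rejected bid: $960 (not a price — pay-as-bid).
Each winning unit pays its own bid.
Revenue = 993 + 992 + 978 + 977 + 973 = $4,913.

Total revenue: $4,913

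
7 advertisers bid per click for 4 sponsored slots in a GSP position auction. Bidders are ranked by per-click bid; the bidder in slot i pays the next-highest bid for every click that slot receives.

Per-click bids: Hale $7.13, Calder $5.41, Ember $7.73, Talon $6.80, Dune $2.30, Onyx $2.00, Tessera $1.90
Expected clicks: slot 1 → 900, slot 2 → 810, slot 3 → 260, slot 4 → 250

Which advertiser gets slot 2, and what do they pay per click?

Hale; $6.80 per click

Ranked by bid: $7.73 (Ember) > $7.13 (Hale) > $6.80 (Talon) > $5.41 (Calder) > $2.30 (Dune) > …
Slot 2 goes to the second-ranked bidder, Hale, who pays the next bid down: $6.80/click.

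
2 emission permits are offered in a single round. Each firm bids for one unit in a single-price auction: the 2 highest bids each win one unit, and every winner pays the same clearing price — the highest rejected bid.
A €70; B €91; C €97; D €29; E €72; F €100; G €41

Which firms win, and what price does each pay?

F, C; each pays €91

Sorting: 100 (F), 97 (C), 91 (B), 72 (E), …
The 2 highest are F, C.
First losing bid is B's €91, which sets the uniform price.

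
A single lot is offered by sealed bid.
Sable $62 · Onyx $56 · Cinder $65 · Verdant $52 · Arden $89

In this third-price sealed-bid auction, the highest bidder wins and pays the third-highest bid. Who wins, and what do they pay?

Third-price sealed-bid auction: the highest bidder wins and pays the third-highest bid.
Bids in order: 89 (Arden) > 65 (Cinder) > 62 (Sable) > 56 (Onyx) > 52 (Verdant)
Arden is highest; pays the third-highest bid, $62.

Arden pays $62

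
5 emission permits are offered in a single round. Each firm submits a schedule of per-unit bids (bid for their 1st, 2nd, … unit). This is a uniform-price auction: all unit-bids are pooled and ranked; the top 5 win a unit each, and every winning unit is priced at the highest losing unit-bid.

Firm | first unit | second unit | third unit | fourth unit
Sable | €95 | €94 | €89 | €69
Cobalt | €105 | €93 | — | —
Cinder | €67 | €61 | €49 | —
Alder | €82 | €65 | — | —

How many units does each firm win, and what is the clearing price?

Cobalt 2, Sable 3; clearing price €82

All unit-bids, highest first — top 5: 105 (Cobalt-1), 95 (Sable-1), 94 (Sable-2), 93 (Cobalt-2), 89 (Sable-3)
Highest rejected unit-bid = €82.
Allocation: Cobalt 2, Sable 3.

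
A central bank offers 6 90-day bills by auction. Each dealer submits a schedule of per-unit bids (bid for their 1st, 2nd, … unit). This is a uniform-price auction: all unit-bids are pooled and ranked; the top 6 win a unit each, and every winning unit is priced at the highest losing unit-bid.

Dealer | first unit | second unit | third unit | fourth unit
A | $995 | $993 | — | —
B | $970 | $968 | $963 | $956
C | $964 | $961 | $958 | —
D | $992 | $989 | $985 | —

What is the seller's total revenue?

Total revenue: $5,808

Pooled unit-bids ranked (top 6): 995 (A-1), 993 (A-2), 992 (D-1), 989 (D-2), 985 (D-3), 970 (B-1)
Highest rejected unit-bid = $968.
Allocation: A 2, B 1, D 3. Every unit priced at $968.
Revenue = 6 × 968 = $5,808.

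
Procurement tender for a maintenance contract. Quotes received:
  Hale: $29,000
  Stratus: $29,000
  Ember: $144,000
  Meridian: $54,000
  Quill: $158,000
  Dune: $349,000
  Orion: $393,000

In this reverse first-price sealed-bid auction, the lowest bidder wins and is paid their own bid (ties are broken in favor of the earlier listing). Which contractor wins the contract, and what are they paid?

Hale is paid $29,000

Rule: the lowest bidder wins and is paid their own bid.
Sorting bids: 29,000 (Hale) < 29,000 (Stratus) < 54,000 (Meridian) < 144,000 (Ember) < 158,000 (Quill) < 349,000 (Dune) < …
Hale and Stratus tie at $29,000; tie-break gives it to Hale.
Hale is lowest → is paid own bid, $29,000.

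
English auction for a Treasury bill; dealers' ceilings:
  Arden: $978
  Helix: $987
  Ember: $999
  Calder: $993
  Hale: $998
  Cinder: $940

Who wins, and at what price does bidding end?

Open ascending-bid auction: the price rises until one bidder remains; the winner pays the price at which the last rival dropped out.
Sorting limits: 999 (Ember) > 998 (Hale) > 993 (Calder) > 987 (Helix) > 978 (Arden) > 940 (Cinder)
Hale is the last rival to drop out, at $998; Ember remains and wins at that price.

Ember wins at $998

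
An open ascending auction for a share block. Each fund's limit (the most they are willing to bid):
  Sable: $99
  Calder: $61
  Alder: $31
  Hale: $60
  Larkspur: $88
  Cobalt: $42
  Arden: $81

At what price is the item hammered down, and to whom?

Sable wins at $88

Open ascending-bid auction: the price rises until one bidder remains; the winner pays the price at which the last rival dropped out.
Sorting limits: 99 (Sable) > 88 (Larkspur) > 81 (Arden) > 61 (Calder) > 60 (Hale) > 42 (Cobalt) > …
Larkspur is the last rival to drop out, at $88; Sable remains and wins at that price.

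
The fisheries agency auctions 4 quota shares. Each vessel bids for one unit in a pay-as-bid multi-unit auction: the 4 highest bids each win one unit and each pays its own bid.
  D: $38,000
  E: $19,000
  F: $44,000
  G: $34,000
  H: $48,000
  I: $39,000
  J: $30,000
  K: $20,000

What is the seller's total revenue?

Total revenue: $169,000

Bids ranked high→low: 48,000 (H), 44,000 (F), 39,000 (I), 38,000 (D), 34,000 (G), 30,000 (J), …
Winners (4 units): H, F, I, D.
Total revenue = 48,000 + 44,000 + 39,000 + 38,000 = $169,000.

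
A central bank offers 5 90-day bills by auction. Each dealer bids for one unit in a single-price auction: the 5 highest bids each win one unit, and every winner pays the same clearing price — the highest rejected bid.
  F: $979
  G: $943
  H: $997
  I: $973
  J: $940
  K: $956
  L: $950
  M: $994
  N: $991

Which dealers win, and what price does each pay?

Sorting: 997 (H), 994 (M), 991 (N), 979 (F), 973 (I), 956 (K), 950 (L), …
The 5 highest are H, M, N, F, I.
Clearing price = highest rejected bid = $956.

H, M, N, F, I; each pays $956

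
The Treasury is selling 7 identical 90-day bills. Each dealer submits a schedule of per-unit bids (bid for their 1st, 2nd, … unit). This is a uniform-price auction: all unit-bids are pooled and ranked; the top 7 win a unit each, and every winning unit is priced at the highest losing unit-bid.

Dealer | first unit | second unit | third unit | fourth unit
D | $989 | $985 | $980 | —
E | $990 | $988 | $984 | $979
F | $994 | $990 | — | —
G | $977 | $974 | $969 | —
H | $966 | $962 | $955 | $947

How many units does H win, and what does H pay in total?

Pooled unit-bids ranked (top 7): 994 (F-1), 990 (E-1), 990 (F-2), 989 (D-1), 988 (E-2), 985 (D-2), 984 (E-3)
The (k+1)-th unit-bid is $980.
H wins 0 unit(s) at $980 each.

H: 0 units, pays $0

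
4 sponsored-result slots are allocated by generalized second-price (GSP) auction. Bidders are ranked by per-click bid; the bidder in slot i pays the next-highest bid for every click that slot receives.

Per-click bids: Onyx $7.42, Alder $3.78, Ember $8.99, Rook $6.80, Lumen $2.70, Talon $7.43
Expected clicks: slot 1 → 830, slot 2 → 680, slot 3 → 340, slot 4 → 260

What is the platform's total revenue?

Total revenue: $14507.30

Per-click bids in order: $8.99 (Ember) > $7.43 (Talon) > $7.42 (Onyx) > $6.80 (Rook) > $3.78 (Alder) > …
Slot 1: Ember pays $7.43 × 830 = $6166.90
Slot 2: Talon pays $7.42 × 680 = $5045.60
Slot 3: Onyx pays $6.80 × 340 = $2312.00
Slot 4: Rook pays $3.78 × 260 = $982.80
Total = $14507.30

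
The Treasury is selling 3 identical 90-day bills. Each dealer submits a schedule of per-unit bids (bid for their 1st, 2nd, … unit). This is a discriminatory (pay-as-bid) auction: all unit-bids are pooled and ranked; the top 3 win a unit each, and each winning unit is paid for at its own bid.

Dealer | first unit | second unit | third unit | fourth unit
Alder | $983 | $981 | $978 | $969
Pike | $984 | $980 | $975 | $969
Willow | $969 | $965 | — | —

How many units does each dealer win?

Merging the schedules and taking the best 3: 984 (Pike-1), 983 (Alder-1), 981 (Alder-2)
Next rejected bid: $980 (not a price — pay-as-bid).
Allocation: Alder 2, Pike 1.

Alder 2, Pike 1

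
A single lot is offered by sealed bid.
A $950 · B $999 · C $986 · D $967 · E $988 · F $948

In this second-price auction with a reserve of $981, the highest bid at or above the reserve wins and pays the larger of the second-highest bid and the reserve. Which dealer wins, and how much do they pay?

B pays $988

Second-price auction with a reserve of $981: the highest bid at or above the reserve wins and pays the larger of the second-highest bid and the reserve.
Sorting bids: 999 (B) > 988 (E) > 986 (C) > 967 (D) > 950 (A) > 948 (F)
B has the top bid at or above the reserve ($999).
max(second-highest $988, reserve $981) = $988; the reserve does not bind.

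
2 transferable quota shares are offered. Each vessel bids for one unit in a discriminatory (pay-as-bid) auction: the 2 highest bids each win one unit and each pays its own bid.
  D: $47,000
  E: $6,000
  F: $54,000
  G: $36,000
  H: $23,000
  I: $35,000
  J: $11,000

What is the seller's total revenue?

Sorting: 54,000 (F), 47,000 (D), 36,000 (G), 35,000 (I), …
Top 2: F, D.
Total revenue = 54,000 + 47,000 = $101,000.

Total revenue: $101,000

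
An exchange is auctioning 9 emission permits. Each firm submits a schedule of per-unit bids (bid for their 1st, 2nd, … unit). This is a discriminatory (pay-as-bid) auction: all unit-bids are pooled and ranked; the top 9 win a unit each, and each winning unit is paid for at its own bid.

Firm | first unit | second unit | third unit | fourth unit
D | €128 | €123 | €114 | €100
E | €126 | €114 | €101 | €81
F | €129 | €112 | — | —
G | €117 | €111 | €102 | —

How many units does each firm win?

D 3, E 2, F 2, G 2

All unit-bids, highest first — top 9: 129 (F-1), 128 (D-1), 126 (E-1), 123 (D-2), 117 (G-1), 114 (D-3), 114 (E-2), 112 (F-2), 111 (G-2)
Next rejected bid: €102 (not a price — pay-as-bid).
Allocation: D 3, E 2, F 2, G 2.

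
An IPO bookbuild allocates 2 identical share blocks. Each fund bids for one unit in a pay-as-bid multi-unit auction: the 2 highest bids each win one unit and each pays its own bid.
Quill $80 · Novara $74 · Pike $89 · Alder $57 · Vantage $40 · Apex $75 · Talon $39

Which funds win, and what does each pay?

Pike $89, Quill $80

Ordering the bids: 89 (Pike), 80 (Quill), 75 (Apex), 74 (Novara), …
The 2 highest are Pike, Quill.
Each winner pays its own bid: Pike $89, Quill $80.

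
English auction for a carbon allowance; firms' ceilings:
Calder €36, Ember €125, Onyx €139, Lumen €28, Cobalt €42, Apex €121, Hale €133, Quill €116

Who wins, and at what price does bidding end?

Onyx wins at €133

Rule: the price rises until one bidder remains; the winner pays the price at which the last rival dropped out.
Sorting limits: 139 (Onyx) > 133 (Hale) > 125 (Ember) > 121 (Apex) > 116 (Quill) > 42 (Cobalt) > …
Bidding ends when Hale exits at €133; Onyx takes it.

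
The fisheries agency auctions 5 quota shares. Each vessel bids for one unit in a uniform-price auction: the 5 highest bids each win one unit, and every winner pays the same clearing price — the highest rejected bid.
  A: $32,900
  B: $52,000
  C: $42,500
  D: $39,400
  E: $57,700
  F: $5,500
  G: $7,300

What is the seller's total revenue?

Sorting: 57,700 (E), 52,000 (B), 42,500 (C), 39,400 (D), 32,900 (A), 7,300 (G), 5,500 (F)
The 5 highest are E, B, C, D, A.
First losing bid is G's $7,300, which sets the uniform price.
Total revenue = 5 × $7,300 = $36,500.

Total revenue: $36,500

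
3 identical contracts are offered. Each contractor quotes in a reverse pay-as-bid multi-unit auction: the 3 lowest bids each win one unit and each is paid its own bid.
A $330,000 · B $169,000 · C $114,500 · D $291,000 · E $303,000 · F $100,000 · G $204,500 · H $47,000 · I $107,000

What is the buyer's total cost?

Total cost: $254,000

Ordering the bids: 47,000 (H), 100,000 (F), 107,000 (I), 114,500 (C), 169,000 (B), …
Winners (3 units): H, F, I.
Total cost = 47,000 + 100,000 + 107,000 = $254,000.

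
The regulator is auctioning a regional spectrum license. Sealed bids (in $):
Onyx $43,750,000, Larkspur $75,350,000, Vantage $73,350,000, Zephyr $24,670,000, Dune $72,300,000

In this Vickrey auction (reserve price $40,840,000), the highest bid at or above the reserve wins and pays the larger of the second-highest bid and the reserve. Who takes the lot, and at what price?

Larkspur pays $73,350,000

Vickrey auction (reserve price $40,840,000): the highest bid at or above the reserve wins and pays the larger of the second-highest bid and the reserve.
Sorting bids: 75,350,000 (Larkspur) > 73,350,000 (Vantage) > 72,300,000 (Dune) > 43,750,000 (Onyx) > 24,670,000 (Zephyr)
Larkspur has the top bid at or above the reserve ($75,350,000).
Second-highest bid $73,350,000 exceeds the reserve $40,840,000 → payment $73,350,000.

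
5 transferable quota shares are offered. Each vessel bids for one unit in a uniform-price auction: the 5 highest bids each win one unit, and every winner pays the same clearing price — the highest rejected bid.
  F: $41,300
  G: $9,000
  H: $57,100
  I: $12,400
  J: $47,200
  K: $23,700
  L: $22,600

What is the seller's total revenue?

Total revenue: $62,000

Sorting: 57,100 (H), 47,200 (J), 41,300 (F), 23,700 (K), 22,600 (L), 12,400 (I), 9,000 (G)
The 5 highest are H, J, F, K, L.
Clearing price = highest rejected bid = $12,400.
Total revenue = 5 × $12,400 = $62,000.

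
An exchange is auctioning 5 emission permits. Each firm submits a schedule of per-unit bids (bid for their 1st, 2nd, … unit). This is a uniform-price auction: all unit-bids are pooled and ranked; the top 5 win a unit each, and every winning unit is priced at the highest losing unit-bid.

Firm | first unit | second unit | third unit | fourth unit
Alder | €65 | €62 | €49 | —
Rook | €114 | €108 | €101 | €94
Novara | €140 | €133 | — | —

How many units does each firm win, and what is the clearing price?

Merging the schedules and taking the best 5: 140 (Novara-1), 133 (Novara-2), 114 (Rook-1), 108 (Rook-2), 101 (Rook-3)
Highest rejected unit-bid = €94.
Allocation: Novara 2, Rook 3.

Novara 2, Rook 3; clearing price €94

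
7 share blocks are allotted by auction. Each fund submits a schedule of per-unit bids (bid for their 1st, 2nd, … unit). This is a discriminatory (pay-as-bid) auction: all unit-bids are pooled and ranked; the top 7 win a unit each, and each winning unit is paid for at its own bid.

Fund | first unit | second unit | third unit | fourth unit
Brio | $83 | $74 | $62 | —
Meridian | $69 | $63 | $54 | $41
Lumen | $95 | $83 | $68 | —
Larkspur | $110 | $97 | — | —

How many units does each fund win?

Merging the schedules and taking the best 7: 110 (Larkspur-1), 97 (Larkspur-2), 95 (Lumen-1), 83 (Brio-1), 83 (Lumen-2), 74 (Brio-2), 69 (Meridian-1)
Next rejected bid: $68 (not a price — pay-as-bid).
Allocation: Brio 2, Larkspur 2, Lumen 2, Meridian 1.

Brio 2, Larkspur 2, Lumen 2, Meridian 1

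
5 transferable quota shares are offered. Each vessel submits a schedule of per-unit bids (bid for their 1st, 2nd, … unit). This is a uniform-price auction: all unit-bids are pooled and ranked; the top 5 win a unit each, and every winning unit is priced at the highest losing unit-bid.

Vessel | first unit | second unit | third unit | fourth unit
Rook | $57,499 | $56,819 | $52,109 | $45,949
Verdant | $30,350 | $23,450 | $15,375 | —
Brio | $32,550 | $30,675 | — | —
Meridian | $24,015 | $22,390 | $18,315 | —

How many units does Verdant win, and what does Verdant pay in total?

Verdant: 0 units, pays $0

Merging the schedules and taking the best 5: 57,499 (Rook-1), 56,819 (Rook-2), 52,109 (Rook-3), 45,949 (Rook-4), 32,550 (Brio-1)
First bid not allocated: $30,675.
Verdant wins 0 unit(s) at $30,675 each.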